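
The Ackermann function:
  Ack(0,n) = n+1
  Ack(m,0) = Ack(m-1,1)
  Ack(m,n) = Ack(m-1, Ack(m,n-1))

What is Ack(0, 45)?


Ack(0, 45) = 46
Result: Ack(0, 45) = 46

46


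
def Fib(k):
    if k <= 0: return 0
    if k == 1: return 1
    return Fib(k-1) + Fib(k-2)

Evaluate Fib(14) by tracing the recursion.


Computing Fib(14) bottom-up:
Fib(0) = 0
Fib(1) = 1
Fib(2) = Fib(1) + Fib(0) = 1 + 0 = 1
Fib(3) = Fib(2) + Fib(1) = 1 + 1 = 2
Fib(4) = Fib(3) + Fib(2) = 2 + 1 = 3
Fib(5) = Fib(4) + Fib(3) = 3 + 2 = 5
Fib(6) = Fib(5) + Fib(4) = 5 + 3 = 8
Fib(7) = Fib(6) + Fib(5) = 8 + 5 = 13
Fib(8) = Fib(7) + Fib(6) = 13 + 8 = 21
Fib(9) = Fib(8) + Fib(7) = 21 + 13 = 34
Fib(10) = Fib(9) + Fib(8) = 34 + 21 = 55
Fib(11) = Fib(10) + Fib(9) = 55 + 34 = 89
Fib(12) = Fib(11) + Fib(10) = 89 + 55 = 144
Fib(13) = Fib(12) + Fib(11) = 144 + 89 = 233
Fib(14) = Fib(13) + Fib(12) = 233 + 144 = 377

377


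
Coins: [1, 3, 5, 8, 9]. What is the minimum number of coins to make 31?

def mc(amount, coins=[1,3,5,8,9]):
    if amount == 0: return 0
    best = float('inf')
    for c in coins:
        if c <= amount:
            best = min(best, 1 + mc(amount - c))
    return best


Building up with DP:
mc(0) = 0
mc(1) = min(1+mc(0)=1+0=1) = 1
mc(2) = min(1+mc(1)=1+1=2) = 2
mc(3) = min(1+mc(2)=1+2=3, 1+mc(0)=1+0=1) = 1
mc(4) = min(1+mc(3)=1+1=2, 1+mc(1)=1+1=2) = 2
mc(5) = min(1+mc(4)=1+2=3, 1+mc(2)=1+2=3, 1+mc(0)=1+0=1) = 1
mc(6) = min(1+mc(5)=1+1=2, 1+mc(3)=1+1=2, 1+mc(1)=1+1=2) = 2
mc(7) = min(1+mc(6)=1+2=3, 1+mc(4)=1+2=3, 1+mc(2)=1+2=3) = 3
mc(8) = min(1+mc(7)=1+3=4, 1+mc(5)=1+1=2, 1+mc(3)=1+1=2, 1+mc(0)=1+0=1) = 1
mc(9) = min(1+mc(8)=1+1=2, 1+mc(6)=1+2=3, 1+mc(4)=1+2=3, 1+mc(1)=1+1=2, 1+mc(0)=1+0=1) = 1
mc(10) = min(1+mc(9)=1+1=2, 1+mc(7)=1+3=4, 1+mc(5)=1+1=2, 1+mc(2)=1+2=3, 1+mc(1)=1+1=2) = 2
mc(11) = min(1+mc(10)=1+2=3, 1+mc(8)=1+1=2, 1+mc(6)=1+2=3, 1+mc(3)=1+1=2, 1+mc(2)=1+2=3) = 2
mc(12) = min(1+mc(11)=1+2=3, 1+mc(9)=1+1=2, 1+mc(7)=1+3=4, 1+mc(4)=1+2=3, 1+mc(3)=1+1=2) = 2
mc(13) = min(1+mc(12)=1+2=3, 1+mc(10)=1+2=3, 1+mc(8)=1+1=2, 1+mc(5)=1+1=2, 1+mc(4)=1+2=3) = 2
mc(14) = min(1+mc(13)=1+2=3, 1+mc(11)=1+2=3, 1+mc(9)=1+1=2, 1+mc(6)=1+2=3, 1+mc(5)=1+1=2) = 2
mc(15) = min(1+mc(14)=1+2=3, 1+mc(12)=1+2=3, 1+mc(10)=1+2=3, 1+mc(7)=1+3=4, 1+mc(6)=1+2=3) = 3
mc(16) = min(1+mc(15)=1+3=4, 1+mc(13)=1+2=3, 1+mc(11)=1+2=3, 1+mc(8)=1+1=2, 1+mc(7)=1+3=4) = 2
mc(17) = min(1+mc(16)=1+2=3, 1+mc(14)=1+2=3, 1+mc(12)=1+2=3, 1+mc(9)=1+1=2, 1+mc(8)=1+1=2) = 2
mc(18) = min(1+mc(17)=1+2=3, 1+mc(15)=1+3=4, 1+mc(13)=1+2=3, 1+mc(10)=1+2=3, 1+mc(9)=1+1=2) = 2
mc(19) = min(1+mc(18)=1+2=3, 1+mc(16)=1+2=3, 1+mc(14)=1+2=3, 1+mc(11)=1+2=3, 1+mc(10)=1+2=3) = 3
mc(20) = min(1+mc(19)=1+3=4, 1+mc(17)=1+2=3, 1+mc(15)=1+3=4, 1+mc(12)=1+2=3, 1+mc(11)=1+2=3) = 3
mc(21) = min(1+mc(20)=1+3=4, 1+mc(18)=1+2=3, 1+mc(16)=1+2=3, 1+mc(13)=1+2=3, 1+mc(12)=1+2=3) = 3
mc(22) = min(1+mc(21)=1+3=4, 1+mc(19)=1+3=4, 1+mc(17)=1+2=3, 1+mc(14)=1+2=3, 1+mc(13)=1+2=3) = 3
mc(23) = min(1+mc(22)=1+3=4, 1+mc(20)=1+3=4, 1+mc(18)=1+2=3, 1+mc(15)=1+3=4, 1+mc(14)=1+2=3) = 3
mc(24) = min(1+mc(23)=1+3=4, 1+mc(21)=1+3=4, 1+mc(19)=1+3=4, 1+mc(16)=1+2=3, 1+mc(15)=1+3=4) = 3
mc(25) = min(1+mc(24)=1+3=4, 1+mc(22)=1+3=4, 1+mc(20)=1+3=4, 1+mc(17)=1+2=3, 1+mc(16)=1+2=3) = 3
mc(26) = min(1+mc(25)=1+3=4, 1+mc(23)=1+3=4, 1+mc(21)=1+3=4, 1+mc(18)=1+2=3, 1+mc(17)=1+2=3) = 3
mc(27) = min(1+mc(26)=1+3=4, 1+mc(24)=1+3=4, 1+mc(22)=1+3=4, 1+mc(19)=1+3=4, 1+mc(18)=1+2=3) = 3
mc(28) = min(1+mc(27)=1+3=4, 1+mc(25)=1+3=4, 1+mc(23)=1+3=4, 1+mc(20)=1+3=4, 1+mc(19)=1+3=4) = 4
mc(29) = min(1+mc(28)=1+4=5, 1+mc(26)=1+3=4, 1+mc(24)=1+3=4, 1+mc(21)=1+3=4, 1+mc(20)=1+3=4) = 4
mc(30) = min(1+mc(29)=1+4=5, 1+mc(27)=1+3=4, 1+mc(25)=1+3=4, 1+mc(22)=1+3=4, 1+mc(21)=1+3=4) = 4
mc(31) = min(1+mc(30)=1+4=5, 1+mc(28)=1+4=5, 1+mc(26)=1+3=4, 1+mc(23)=1+3=4, 1+mc(22)=1+3=4) = 4

4


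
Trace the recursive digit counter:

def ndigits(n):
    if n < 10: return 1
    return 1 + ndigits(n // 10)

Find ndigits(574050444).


ndigits(574050444) = 1 + ndigits(57405044)
ndigits(57405044) = 1 + ndigits(5740504)
ndigits(5740504) = 1 + ndigits(574050)
ndigits(574050) = 1 + ndigits(57405)
ndigits(57405) = 1 + ndigits(5740)
ndigits(5740) = 1 + ndigits(574)
ndigits(574) = 1 + ndigits(57)
ndigits(57) = 1 + ndigits(5)
ndigits(5) = 1  (base case: 5 < 10)
Unwinding: 1 + 1 + 1 + 1 + 1 + 1 + 1 + 1 + 1 = 9

9


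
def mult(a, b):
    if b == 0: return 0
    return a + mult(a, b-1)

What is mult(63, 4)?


mult(63, 4) = 63 + mult(63, 3)
mult(63, 3) = 63 + mult(63, 2)
mult(63, 2) = 63 + mult(63, 1)
mult(63, 1) = 63 + mult(63, 0)
mult(63, 0) = 0  (base case)
Total: 63 + 63 + 63 + 63 + 0 = 252

252


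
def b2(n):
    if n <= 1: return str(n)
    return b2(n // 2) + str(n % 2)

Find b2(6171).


b2(6171) = b2(3085) + '1'
b2(3085) = b2(1542) + '1'
b2(1542) = b2(771) + '0'
b2(771) = b2(385) + '1'
b2(385) = b2(192) + '1'
b2(192) = b2(96) + '0'
b2(96) = b2(48) + '0'
b2(48) = b2(24) + '0'
b2(24) = b2(12) + '0'
b2(12) = b2(6) + '0'
b2(6) = b2(3) + '0'
b2(3) = b2(1) + '1'
b2(1) = '1'  (base case)
Concatenating: '1' + '1' + '0' + '0' + '0' + '0' + '0' + '0' + '1' + '1' + '0' + '1' + '1' = '1100000011011'

1100000011011


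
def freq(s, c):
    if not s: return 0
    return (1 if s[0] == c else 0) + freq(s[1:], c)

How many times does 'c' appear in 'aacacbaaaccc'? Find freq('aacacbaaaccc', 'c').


s[0]='a' != 'c' -> 0
s[0]='a' != 'c' -> 0
s[0]='c' == 'c' -> 1
s[0]='a' != 'c' -> 0
s[0]='c' == 'c' -> 1
s[0]='b' != 'c' -> 0
s[0]='a' != 'c' -> 0
s[0]='a' != 'c' -> 0
s[0]='a' != 'c' -> 0
s[0]='c' == 'c' -> 1
s[0]='c' == 'c' -> 1
s[0]='c' == 'c' -> 1
Sum: 0 + 0 + 1 + 0 + 1 + 0 + 0 + 0 + 0 + 1 + 1 + 1 = 5

5


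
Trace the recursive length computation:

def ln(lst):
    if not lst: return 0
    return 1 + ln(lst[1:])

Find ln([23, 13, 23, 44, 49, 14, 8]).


ln([23, 13, 23, 44, 49, 14, 8]) = 1 + ln([13, 23, 44, 49, 14, 8])
ln([13, 23, 44, 49, 14, 8]) = 1 + ln([23, 44, 49, 14, 8])
ln([23, 44, 49, 14, 8]) = 1 + ln([44, 49, 14, 8])
ln([44, 49, 14, 8]) = 1 + ln([49, 14, 8])
ln([49, 14, 8]) = 1 + ln([14, 8])
ln([14, 8]) = 1 + ln([8])
ln([8]) = 1 + ln([])
ln([]) = 0  (base case)
Unwinding: 1 + 1 + 1 + 1 + 1 + 1 + 1 + 0 = 7

7


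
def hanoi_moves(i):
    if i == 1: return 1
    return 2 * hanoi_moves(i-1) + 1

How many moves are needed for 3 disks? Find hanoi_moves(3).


hanoi_moves(3) = 2 * hanoi_moves(2) + 1
hanoi_moves(2) = 2 * hanoi_moves(1) + 1
hanoi_moves(1) = 1  (base case)
hanoi_moves(2) = 2 * 1 + 1 = 3
hanoi_moves(3) = 2 * 3 + 1 = 7

7


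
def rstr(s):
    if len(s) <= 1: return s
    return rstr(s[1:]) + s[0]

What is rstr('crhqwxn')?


rstr('crhqwxn') = rstr('rhqwxn') + 'c'
rstr('rhqwxn') = rstr('hqwxn') + 'r'
rstr('hqwxn') = rstr('qwxn') + 'h'
rstr('qwxn') = rstr('wxn') + 'q'
rstr('wxn') = rstr('xn') + 'w'
rstr('xn') = rstr('n') + 'x'
rstr('n') = 'n'  (base case)
Concatenating: 'n' + 'x' + 'w' + 'q' + 'h' + 'r' + 'c' = 'nxwqhrc'

nxwqhrc


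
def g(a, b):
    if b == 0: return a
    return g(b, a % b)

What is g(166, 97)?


g(166, 97) = g(97, 69)
g(97, 69) = g(69, 28)
g(69, 28) = g(28, 13)
g(28, 13) = g(13, 2)
g(13, 2) = g(2, 1)
g(2, 1) = g(1, 0)
g(1, 0) = 1  (base case)

1


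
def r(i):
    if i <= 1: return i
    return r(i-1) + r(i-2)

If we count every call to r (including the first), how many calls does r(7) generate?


Let C(n) = total calls for r(n)
C(0) = 1, C(1) = 1
C(2) = 1 + C(1) + C(0) = 1 + 1 + 1 = 3
C(3) = 1 + C(2) + C(1) = 1 + 3 + 1 = 5
C(4) = 1 + C(3) + C(2) = 1 + 5 + 3 = 9
C(5) = 1 + C(4) + C(3) = 1 + 9 + 5 = 15
C(6) = 1 + C(5) + C(4) = 1 + 15 + 9 = 25
C(7) = 1 + C(6) + C(5) = 1 + 25 + 15 = 41

41


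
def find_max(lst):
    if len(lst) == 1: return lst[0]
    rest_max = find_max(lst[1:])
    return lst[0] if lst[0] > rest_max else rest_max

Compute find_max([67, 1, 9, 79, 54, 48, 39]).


find_max([67, 1, 9, 79, 54, 48, 39]): compare 67 with find_max([1, 9, 79, 54, 48, 39])
find_max([1, 9, 79, 54, 48, 39]): compare 1 with find_max([9, 79, 54, 48, 39])
find_max([9, 79, 54, 48, 39]): compare 9 with find_max([79, 54, 48, 39])
find_max([79, 54, 48, 39]): compare 79 with find_max([54, 48, 39])
find_max([54, 48, 39]): compare 54 with find_max([48, 39])
find_max([48, 39]): compare 48 with find_max([39])
find_max([39]) = 39  (base case)
Compare 48 with 39 -> 48
Compare 54 with 48 -> 54
Compare 79 with 54 -> 79
Compare 9 with 79 -> 79
Compare 1 with 79 -> 79
Compare 67 with 79 -> 79

79


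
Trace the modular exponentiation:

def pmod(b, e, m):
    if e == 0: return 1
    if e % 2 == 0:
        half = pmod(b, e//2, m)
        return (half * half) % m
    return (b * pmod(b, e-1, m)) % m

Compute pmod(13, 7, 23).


pmod(13, 7, 23): e is odd, compute pmod(13, 6, 23)
  pmod(13, 6, 23): e is even, compute pmod(13, 3, 23)
    pmod(13, 3, 23): e is odd, compute pmod(13, 2, 23)
      pmod(13, 2, 23): e is even, compute pmod(13, 1, 23)
        pmod(13, 1, 23): e is odd, compute pmod(13, 0, 23)
          pmod(13, 0, 23) = 1
        (13 * 1) % 23 = 13
      half=13, (13*13) % 23 = 8
    (13 * 8) % 23 = 12
  half=12, (12*12) % 23 = 6
(13 * 6) % 23 = 9

9


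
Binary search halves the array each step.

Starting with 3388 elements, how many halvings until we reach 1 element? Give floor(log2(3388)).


3388 / 2 = 1694
1694 / 2 = 847
847 / 2 = 423
423 / 2 = 211
211 / 2 = 105
105 / 2 = 52
52 / 2 = 26
26 / 2 = 13
13 / 2 = 6
6 / 2 = 3
3 / 2 = 1
Reached 1 after 11 halvings

11


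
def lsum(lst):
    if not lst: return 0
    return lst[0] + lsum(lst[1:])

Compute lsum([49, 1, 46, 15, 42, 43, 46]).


lsum([49, 1, 46, 15, 42, 43, 46]) = 49 + lsum([1, 46, 15, 42, 43, 46])
lsum([1, 46, 15, 42, 43, 46]) = 1 + lsum([46, 15, 42, 43, 46])
lsum([46, 15, 42, 43, 46]) = 46 + lsum([15, 42, 43, 46])
lsum([15, 42, 43, 46]) = 15 + lsum([42, 43, 46])
lsum([42, 43, 46]) = 42 + lsum([43, 46])
lsum([43, 46]) = 43 + lsum([46])
lsum([46]) = 46 + lsum([])
lsum([]) = 0  (base case)
Total: 49 + 1 + 46 + 15 + 42 + 43 + 46 + 0 = 242

242


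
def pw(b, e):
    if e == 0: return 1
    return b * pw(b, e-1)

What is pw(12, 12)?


pw(12, 12)
= 12 * pw(12, 11)
= 12 * 12 * pw(12, 10)
= 12 * 12 * 12 * pw(12, 9)
= 12 * 12 * 12 * 12 * pw(12, 8)
= 12 * 12 * 12 * 12 * 12 * pw(12, 7)
= 12 * 12 * 12 * 12 * 12 * 12 * pw(12, 6)
= 12 * 12 * 12 * 12 * 12 * 12 * 12 * pw(12, 5)
= 12 * 12 * 12 * 12 * 12 * 12 * 12 * 12 * pw(12, 4)
= 12 * 12 * 12 * 12 * 12 * 12 * 12 * 12 * 12 * pw(12, 3)
= 12 * 12 * 12 * 12 * 12 * 12 * 12 * 12 * 12 * 12 * pw(12, 2)
= 12 * 12 * 12 * 12 * 12 * 12 * 12 * 12 * 12 * 12 * 12 * pw(12, 1)
= 12 * 12 * 12 * 12 * 12 * 12 * 12 * 12 * 12 * 12 * 12 * 12 * pw(12, 0)
= 12 * 12 * 12 * 12 * 12 * 12 * 12 * 12 * 12 * 12 * 12 * 12 * 1
= 8916100448256

8916100448256


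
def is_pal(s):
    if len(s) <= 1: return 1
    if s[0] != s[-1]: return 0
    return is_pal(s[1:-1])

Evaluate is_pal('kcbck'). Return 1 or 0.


is_pal('kcbck'): s[0]='k' == s[-1]='k' -> check is_pal('cbc')
is_pal('cbc'): s[0]='c' == s[-1]='c' -> check is_pal('b')
is_pal('b'): len <= 1 -> return 1  (base case)
Result: 1 (palindrome)

1


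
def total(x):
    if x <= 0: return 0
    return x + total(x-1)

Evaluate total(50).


total(50)
= 50 + 49 + 48 + 47 + 46 + 45 + 44 + 43 + 42 + 41 + 40 + 39 + 38 + 37 + 36 + 35 + 34 + 33 + 32 + 31 + 30 + 29 + 28 + 27 + 26 + 25 + 24 + 23 + 22 + 21 + 20 + 19 + 18 + 17 + 16 + 15 + 14 + 13 + 12 + 11 + 10 + 9 + 8 + 7 + 6 + 5 + 4 + 3 + 2 + 1 + total(0)
= 50 + 49 + 48 + 47 + 46 + 45 + 44 + 43 + 42 + 41 + 40 + 39 + 38 + 37 + 36 + 35 + 34 + 33 + 32 + 31 + 30 + 29 + 28 + 27 + 26 + 25 + 24 + 23 + 22 + 21 + 20 + 19 + 18 + 17 + 16 + 15 + 14 + 13 + 12 + 11 + 10 + 9 + 8 + 7 + 6 + 5 + 4 + 3 + 2 + 1 + 0
= 1275

1275


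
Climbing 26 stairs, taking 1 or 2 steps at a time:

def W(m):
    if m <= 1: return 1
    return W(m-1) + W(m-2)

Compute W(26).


Building up from base cases:
W(0) = 1
W(1) = 1
W(2) = W(1) + W(0) = 1 + 1 = 2
W(3) = W(2) + W(1) = 2 + 1 = 3
W(4) = W(3) + W(2) = 3 + 2 = 5
W(5) = W(4) + W(3) = 5 + 3 = 8
W(6) = W(5) + W(4) = 8 + 5 = 13
W(7) = W(6) + W(5) = 13 + 8 = 21
W(8) = W(7) + W(6) = 21 + 13 = 34
W(9) = W(8) + W(7) = 34 + 21 = 55
W(10) = W(9) + W(8) = 55 + 34 = 89
W(11) = W(10) + W(9) = 89 + 55 = 144
W(12) = W(11) + W(10) = 144 + 89 = 233
W(13) = W(12) + W(11) = 233 + 144 = 377
W(14) = W(13) + W(12) = 377 + 233 = 610
W(15) = W(14) + W(13) = 610 + 377 = 987
W(16) = W(15) + W(14) = 987 + 610 = 1597
W(17) = W(16) + W(15) = 1597 + 987 = 2584
W(18) = W(17) + W(16) = 2584 + 1597 = 4181
W(19) = W(18) + W(17) = 4181 + 2584 = 6765
W(20) = W(19) + W(18) = 6765 + 4181 = 10946
W(21) = W(20) + W(19) = 10946 + 6765 = 17711
W(22) = W(21) + W(20) = 17711 + 10946 = 28657
W(23) = W(22) + W(21) = 28657 + 17711 = 46368
W(24) = W(23) + W(22) = 46368 + 28657 = 75025
W(25) = W(24) + W(23) = 75025 + 46368 = 121393
W(26) = W(25) + W(24) = 121393 + 75025 = 196418

196418


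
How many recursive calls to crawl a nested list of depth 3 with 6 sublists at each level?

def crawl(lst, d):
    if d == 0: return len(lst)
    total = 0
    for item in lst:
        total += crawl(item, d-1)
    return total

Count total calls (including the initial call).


At depth 0 (root): 1 call
At depth 1: each of 1 parents calls crawl on 6 children = 6 calls
At depth 2: each of 6 parents calls crawl on 6 children = 36 calls
At depth 3: each of 36 parents calls crawl on 6 children = 216 calls
Total: 1 + 6 + 36 + 216 = 259

259


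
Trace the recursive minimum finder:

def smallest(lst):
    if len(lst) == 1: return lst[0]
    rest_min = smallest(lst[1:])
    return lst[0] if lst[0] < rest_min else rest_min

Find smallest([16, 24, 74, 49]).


smallest([16, 24, 74, 49]): compare 16 with smallest([24, 74, 49])
smallest([24, 74, 49]): compare 24 with smallest([74, 49])
smallest([74, 49]): compare 74 with smallest([49])
smallest([49]) = 49  (base case)
Compare 74 with 49 -> 49
Compare 24 with 49 -> 24
Compare 16 with 24 -> 16

16


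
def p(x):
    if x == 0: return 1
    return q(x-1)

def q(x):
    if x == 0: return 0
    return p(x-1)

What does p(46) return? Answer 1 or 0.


p(46) = q(45)
q(45) = p(44)
p(44) = q(43)
q(43) = p(42)
p(42) = q(41)
q(41) = p(40)
p(40) = q(39)
q(39) = p(38)
p(38) = q(37)
q(37) = p(36)
p(36) = q(35)
q(35) = p(34)
p(34) = q(33)
q(33) = p(32)
p(32) = q(31)
q(31) = p(30)
p(30) = q(29)
q(29) = p(28)
p(28) = q(27)
q(27) = p(26)
p(26) = q(25)
q(25) = p(24)
p(24) = q(23)
q(23) = p(22)
p(22) = q(21)
q(21) = p(20)
p(20) = q(19)
q(19) = p(18)
p(18) = q(17)
q(17) = p(16)
p(16) = q(15)
q(15) = p(14)
p(14) = q(13)
q(13) = p(12)
p(12) = q(11)
q(11) = p(10)
p(10) = q(9)
q(9) = p(8)
p(8) = q(7)
q(7) = p(6)
p(6) = q(5)
q(5) = p(4)
p(4) = q(3)
q(3) = p(2)
p(2) = q(1)
q(1) = p(0)
p(0) = 1  (base case)
Result: 1

1


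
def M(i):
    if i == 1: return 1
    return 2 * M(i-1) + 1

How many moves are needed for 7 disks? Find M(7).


M(7) = 2 * M(6) + 1
M(6) = 2 * M(5) + 1
M(5) = 2 * M(4) + 1
M(4) = 2 * M(3) + 1
M(3) = 2 * M(2) + 1
M(2) = 2 * M(1) + 1
M(1) = 1  (base case)
M(2) = 2 * 1 + 1 = 3
M(3) = 2 * 3 + 1 = 7
M(4) = 2 * 7 + 1 = 15
M(5) = 2 * 15 + 1 = 31
M(6) = 2 * 31 + 1 = 63
M(7) = 2 * 63 + 1 = 127

127


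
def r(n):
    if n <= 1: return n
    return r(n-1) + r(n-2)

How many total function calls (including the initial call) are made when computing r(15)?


Let C(n) = total calls for r(n)
C(0) = 1, C(1) = 1
C(2) = 1 + C(1) + C(0) = 1 + 1 + 1 = 3
C(3) = 1 + C(2) + C(1) = 1 + 3 + 1 = 5
C(4) = 1 + C(3) + C(2) = 1 + 5 + 3 = 9
C(5) = 1 + C(4) + C(3) = 1 + 9 + 5 = 15
C(6) = 1 + C(5) + C(4) = 1 + 15 + 9 = 25
C(7) = 1 + C(6) + C(5) = 1 + 25 + 15 = 41
C(8) = 1 + C(7) + C(6) = 1 + 41 + 25 = 67
C(9) = 1 + C(8) + C(7) = 1 + 67 + 41 = 109
C(10) = 1 + C(9) + C(8) = 1 + 109 + 67 = 177
C(11) = 1 + C(10) + C(9) = 1 + 177 + 109 = 287
C(12) = 1 + C(11) + C(10) = 1 + 287 + 177 = 465
C(13) = 1 + C(12) + C(11) = 1 + 465 + 287 = 753
C(14) = 1 + C(13) + C(12) = 1 + 753 + 465 = 1219
C(15) = 1 + C(14) + C(13) = 1 + 1219 + 753 = 1973

1973


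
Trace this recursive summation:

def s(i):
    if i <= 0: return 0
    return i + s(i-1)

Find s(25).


s(25)
= 25 + 24 + 23 + 22 + 21 + 20 + 19 + 18 + 17 + 16 + 15 + 14 + 13 + 12 + 11 + 10 + 9 + 8 + 7 + 6 + 5 + 4 + 3 + 2 + 1 + s(0)
= 25 + 24 + 23 + 22 + 21 + 20 + 19 + 18 + 17 + 16 + 15 + 14 + 13 + 12 + 11 + 10 + 9 + 8 + 7 + 6 + 5 + 4 + 3 + 2 + 1 + 0
= 325

325


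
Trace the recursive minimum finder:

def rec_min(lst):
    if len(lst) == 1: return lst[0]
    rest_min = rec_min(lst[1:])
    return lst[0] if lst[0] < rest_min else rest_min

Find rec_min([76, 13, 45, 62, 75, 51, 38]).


rec_min([76, 13, 45, 62, 75, 51, 38]): compare 76 with rec_min([13, 45, 62, 75, 51, 38])
rec_min([13, 45, 62, 75, 51, 38]): compare 13 with rec_min([45, 62, 75, 51, 38])
rec_min([45, 62, 75, 51, 38]): compare 45 with rec_min([62, 75, 51, 38])
rec_min([62, 75, 51, 38]): compare 62 with rec_min([75, 51, 38])
rec_min([75, 51, 38]): compare 75 with rec_min([51, 38])
rec_min([51, 38]): compare 51 with rec_min([38])
rec_min([38]) = 38  (base case)
Compare 51 with 38 -> 38
Compare 75 with 38 -> 38
Compare 62 with 38 -> 38
Compare 45 with 38 -> 38
Compare 13 with 38 -> 13
Compare 76 with 13 -> 13

13


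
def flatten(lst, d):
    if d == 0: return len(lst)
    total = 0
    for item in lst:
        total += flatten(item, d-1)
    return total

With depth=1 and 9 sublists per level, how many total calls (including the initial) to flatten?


At depth 0 (root): 1 call
At depth 1: each of 1 parents calls flatten on 9 children = 9 calls
Total: 1 + 9 = 10

10


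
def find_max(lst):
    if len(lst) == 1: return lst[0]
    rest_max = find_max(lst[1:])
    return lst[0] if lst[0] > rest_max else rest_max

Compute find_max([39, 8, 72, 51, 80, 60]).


find_max([39, 8, 72, 51, 80, 60]): compare 39 with find_max([8, 72, 51, 80, 60])
find_max([8, 72, 51, 80, 60]): compare 8 with find_max([72, 51, 80, 60])
find_max([72, 51, 80, 60]): compare 72 with find_max([51, 80, 60])
find_max([51, 80, 60]): compare 51 with find_max([80, 60])
find_max([80, 60]): compare 80 with find_max([60])
find_max([60]) = 60  (base case)
Compare 80 with 60 -> 80
Compare 51 with 80 -> 80
Compare 72 with 80 -> 80
Compare 8 with 80 -> 80
Compare 39 with 80 -> 80

80


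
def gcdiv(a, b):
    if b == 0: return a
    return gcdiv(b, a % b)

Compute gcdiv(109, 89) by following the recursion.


gcdiv(109, 89) = gcdiv(89, 20)
gcdiv(89, 20) = gcdiv(20, 9)
gcdiv(20, 9) = gcdiv(9, 2)
gcdiv(9, 2) = gcdiv(2, 1)
gcdiv(2, 1) = gcdiv(1, 0)
gcdiv(1, 0) = 1  (base case)

1


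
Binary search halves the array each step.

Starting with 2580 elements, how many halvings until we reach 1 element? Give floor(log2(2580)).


2580 / 2 = 1290
1290 / 2 = 645
645 / 2 = 322
322 / 2 = 161
161 / 2 = 80
80 / 2 = 40
40 / 2 = 20
20 / 2 = 10
10 / 2 = 5
5 / 2 = 2
2 / 2 = 1
Reached 1 after 11 halvings

11


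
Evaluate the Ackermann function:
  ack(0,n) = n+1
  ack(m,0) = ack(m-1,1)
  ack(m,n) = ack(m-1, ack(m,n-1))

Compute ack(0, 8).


ack(0, 8) = 9
Result: ack(0, 8) = 9

9


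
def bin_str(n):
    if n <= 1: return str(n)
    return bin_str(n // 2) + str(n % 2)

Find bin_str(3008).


bin_str(3008) = bin_str(1504) + '0'
bin_str(1504) = bin_str(752) + '0'
bin_str(752) = bin_str(376) + '0'
bin_str(376) = bin_str(188) + '0'
bin_str(188) = bin_str(94) + '0'
bin_str(94) = bin_str(47) + '0'
bin_str(47) = bin_str(23) + '1'
bin_str(23) = bin_str(11) + '1'
bin_str(11) = bin_str(5) + '1'
bin_str(5) = bin_str(2) + '1'
bin_str(2) = bin_str(1) + '0'
bin_str(1) = '1'  (base case)
Concatenating: '1' + '0' + '1' + '1' + '1' + '1' + '0' + '0' + '0' + '0' + '0' + '0' = '101111000000'

101111000000


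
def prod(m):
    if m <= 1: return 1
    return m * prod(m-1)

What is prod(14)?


prod(14)
= 14 * prod(13)
= 14 * 13 * prod(12)
= 14 * 13 * 12 * prod(11)
= 14 * 13 * 12 * 11 * prod(10)
= 14 * 13 * 12 * 11 * 10 * prod(9)
= 14 * 13 * 12 * 11 * 10 * 9 * prod(8)
= 14 * 13 * 12 * 11 * 10 * 9 * 8 * prod(7)
= 14 * 13 * 12 * 11 * 10 * 9 * 8 * 7 * prod(6)
= 14 * 13 * 12 * 11 * 10 * 9 * 8 * 7 * 6 * prod(5)
= 14 * 13 * 12 * 11 * 10 * 9 * 8 * 7 * 6 * 5 * prod(4)
= 14 * 13 * 12 * 11 * 10 * 9 * 8 * 7 * 6 * 5 * 4 * prod(3)
= 14 * 13 * 12 * 11 * 10 * 9 * 8 * 7 * 6 * 5 * 4 * 3 * prod(2)
= 14 * 13 * 12 * 11 * 10 * 9 * 8 * 7 * 6 * 5 * 4 * 3 * 2 * prod(1)
= 14 * 13 * 12 * 11 * 10 * 9 * 8 * 7 * 6 * 5 * 4 * 3 * 2 * 1
= 87178291200

87178291200


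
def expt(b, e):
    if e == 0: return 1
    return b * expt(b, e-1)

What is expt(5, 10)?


expt(5, 10)
= 5 * expt(5, 9)
= 5 * 5 * expt(5, 8)
= 5 * 5 * 5 * expt(5, 7)
= 5 * 5 * 5 * 5 * expt(5, 6)
= 5 * 5 * 5 * 5 * 5 * expt(5, 5)
= 5 * 5 * 5 * 5 * 5 * 5 * expt(5, 4)
= 5 * 5 * 5 * 5 * 5 * 5 * 5 * expt(5, 3)
= 5 * 5 * 5 * 5 * 5 * 5 * 5 * 5 * expt(5, 2)
= 5 * 5 * 5 * 5 * 5 * 5 * 5 * 5 * 5 * expt(5, 1)
= 5 * 5 * 5 * 5 * 5 * 5 * 5 * 5 * 5 * 5 * expt(5, 0)
= 5 * 5 * 5 * 5 * 5 * 5 * 5 * 5 * 5 * 5 * 1
= 9765625

9765625


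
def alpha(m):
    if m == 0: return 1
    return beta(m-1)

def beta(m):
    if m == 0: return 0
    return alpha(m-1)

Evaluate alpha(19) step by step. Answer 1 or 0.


alpha(19) = beta(18)
beta(18) = alpha(17)
alpha(17) = beta(16)
beta(16) = alpha(15)
alpha(15) = beta(14)
beta(14) = alpha(13)
alpha(13) = beta(12)
beta(12) = alpha(11)
alpha(11) = beta(10)
beta(10) = alpha(9)
alpha(9) = beta(8)
beta(8) = alpha(7)
alpha(7) = beta(6)
beta(6) = alpha(5)
alpha(5) = beta(4)
beta(4) = alpha(3)
alpha(3) = beta(2)
beta(2) = alpha(1)
alpha(1) = beta(0)
beta(0) = 0  (base case)
Result: 0

0


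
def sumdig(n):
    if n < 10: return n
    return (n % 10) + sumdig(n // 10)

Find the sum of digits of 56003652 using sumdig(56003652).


sumdig(56003652) = 2 + sumdig(5600365)
sumdig(5600365) = 5 + sumdig(560036)
sumdig(560036) = 6 + sumdig(56003)
sumdig(56003) = 3 + sumdig(5600)
sumdig(5600) = 0 + sumdig(560)
sumdig(560) = 0 + sumdig(56)
sumdig(56) = 6 + sumdig(5)
sumdig(5) = 5  (base case)
Total: 2 + 5 + 6 + 3 + 0 + 0 + 6 + 5 = 27

27


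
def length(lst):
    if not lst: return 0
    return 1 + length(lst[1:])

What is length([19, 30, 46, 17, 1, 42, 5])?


length([19, 30, 46, 17, 1, 42, 5]) = 1 + length([30, 46, 17, 1, 42, 5])
length([30, 46, 17, 1, 42, 5]) = 1 + length([46, 17, 1, 42, 5])
length([46, 17, 1, 42, 5]) = 1 + length([17, 1, 42, 5])
length([17, 1, 42, 5]) = 1 + length([1, 42, 5])
length([1, 42, 5]) = 1 + length([42, 5])
length([42, 5]) = 1 + length([5])
length([5]) = 1 + length([])
length([]) = 0  (base case)
Unwinding: 1 + 1 + 1 + 1 + 1 + 1 + 1 + 0 = 7

7


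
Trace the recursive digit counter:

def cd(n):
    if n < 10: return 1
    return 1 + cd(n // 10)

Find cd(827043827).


cd(827043827) = 1 + cd(82704382)
cd(82704382) = 1 + cd(8270438)
cd(8270438) = 1 + cd(827043)
cd(827043) = 1 + cd(82704)
cd(82704) = 1 + cd(8270)
cd(8270) = 1 + cd(827)
cd(827) = 1 + cd(82)
cd(82) = 1 + cd(8)
cd(8) = 1  (base case: 8 < 10)
Unwinding: 1 + 1 + 1 + 1 + 1 + 1 + 1 + 1 + 1 = 9

9


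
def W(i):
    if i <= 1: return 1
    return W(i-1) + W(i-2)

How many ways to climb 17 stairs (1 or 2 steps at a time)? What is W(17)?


Building up from base cases:
W(0) = 1
W(1) = 1
W(2) = W(1) + W(0) = 1 + 1 = 2
W(3) = W(2) + W(1) = 2 + 1 = 3
W(4) = W(3) + W(2) = 3 + 2 = 5
W(5) = W(4) + W(3) = 5 + 3 = 8
W(6) = W(5) + W(4) = 8 + 5 = 13
W(7) = W(6) + W(5) = 13 + 8 = 21
W(8) = W(7) + W(6) = 21 + 13 = 34
W(9) = W(8) + W(7) = 34 + 21 = 55
W(10) = W(9) + W(8) = 55 + 34 = 89
W(11) = W(10) + W(9) = 89 + 55 = 144
W(12) = W(11) + W(10) = 144 + 89 = 233
W(13) = W(12) + W(11) = 233 + 144 = 377
W(14) = W(13) + W(12) = 377 + 233 = 610
W(15) = W(14) + W(13) = 610 + 377 = 987
W(16) = W(15) + W(14) = 987 + 610 = 1597
W(17) = W(16) + W(15) = 1597 + 987 = 2584

2584


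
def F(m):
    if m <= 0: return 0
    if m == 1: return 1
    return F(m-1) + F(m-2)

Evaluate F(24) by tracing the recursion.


Computing F(24) bottom-up:
F(0) = 0
F(1) = 1
F(2) = F(1) + F(0) = 1 + 0 = 1
F(3) = F(2) + F(1) = 1 + 1 = 2
F(4) = F(3) + F(2) = 2 + 1 = 3
F(5) = F(4) + F(3) = 3 + 2 = 5
F(6) = F(5) + F(4) = 5 + 3 = 8
F(7) = F(6) + F(5) = 8 + 5 = 13
F(8) = F(7) + F(6) = 13 + 8 = 21
F(9) = F(8) + F(7) = 21 + 13 = 34
F(10) = F(9) + F(8) = 34 + 21 = 55
F(11) = F(10) + F(9) = 55 + 34 = 89
F(12) = F(11) + F(10) = 89 + 55 = 144
F(13) = F(12) + F(11) = 144 + 89 = 233
F(14) = F(13) + F(12) = 233 + 144 = 377
F(15) = F(14) + F(13) = 377 + 233 = 610
F(16) = F(15) + F(14) = 610 + 377 = 987
F(17) = F(16) + F(15) = 987 + 610 = 1597
F(18) = F(17) + F(16) = 1597 + 987 = 2584
F(19) = F(18) + F(17) = 2584 + 1597 = 4181
F(20) = F(19) + F(18) = 4181 + 2584 = 6765
F(21) = F(20) + F(19) = 6765 + 4181 = 10946
F(22) = F(21) + F(20) = 10946 + 6765 = 17711
F(23) = F(22) + F(21) = 17711 + 10946 = 28657
F(24) = F(23) + F(22) = 28657 + 17711 = 46368

46368


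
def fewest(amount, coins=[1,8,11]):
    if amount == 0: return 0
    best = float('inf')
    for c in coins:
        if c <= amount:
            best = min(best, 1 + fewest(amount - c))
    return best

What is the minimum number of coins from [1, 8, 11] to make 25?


Building up with DP:
fewest(0) = 0
fewest(1) = min(1+fewest(0)=1+0=1) = 1
fewest(2) = min(1+fewest(1)=1+1=2) = 2
fewest(3) = min(1+fewest(2)=1+2=3) = 3
fewest(4) = min(1+fewest(3)=1+3=4) = 4
fewest(5) = min(1+fewest(4)=1+4=5) = 5
fewest(6) = min(1+fewest(5)=1+5=6) = 6
fewest(7) = min(1+fewest(6)=1+6=7) = 7
fewest(8) = min(1+fewest(7)=1+7=8, 1+fewest(0)=1+0=1) = 1
fewest(9) = min(1+fewest(8)=1+1=2, 1+fewest(1)=1+1=2) = 2
fewest(10) = min(1+fewest(9)=1+2=3, 1+fewest(2)=1+2=3) = 3
fewest(11) = min(1+fewest(10)=1+3=4, 1+fewest(3)=1+3=4, 1+fewest(0)=1+0=1) = 1
fewest(12) = min(1+fewest(11)=1+1=2, 1+fewest(4)=1+4=5, 1+fewest(1)=1+1=2) = 2
fewest(13) = min(1+fewest(12)=1+2=3, 1+fewest(5)=1+5=6, 1+fewest(2)=1+2=3) = 3
fewest(14) = min(1+fewest(13)=1+3=4, 1+fewest(6)=1+6=7, 1+fewest(3)=1+3=4) = 4
fewest(15) = min(1+fewest(14)=1+4=5, 1+fewest(7)=1+7=8, 1+fewest(4)=1+4=5) = 5
fewest(16) = min(1+fewest(15)=1+5=6, 1+fewest(8)=1+1=2, 1+fewest(5)=1+5=6) = 2
fewest(17) = min(1+fewest(16)=1+2=3, 1+fewest(9)=1+2=3, 1+fewest(6)=1+6=7) = 3
fewest(18) = min(1+fewest(17)=1+3=4, 1+fewest(10)=1+3=4, 1+fewest(7)=1+7=8) = 4
fewest(19) = min(1+fewest(18)=1+4=5, 1+fewest(11)=1+1=2, 1+fewest(8)=1+1=2) = 2
fewest(20) = min(1+fewest(19)=1+2=3, 1+fewest(12)=1+2=3, 1+fewest(9)=1+2=3) = 3
fewest(21) = min(1+fewest(20)=1+3=4, 1+fewest(13)=1+3=4, 1+fewest(10)=1+3=4) = 4
fewest(22) = min(1+fewest(21)=1+4=5, 1+fewest(14)=1+4=5, 1+fewest(11)=1+1=2) = 2
fewest(23) = min(1+fewest(22)=1+2=3, 1+fewest(15)=1+5=6, 1+fewest(12)=1+2=3) = 3
fewest(24) = min(1+fewest(23)=1+3=4, 1+fewest(16)=1+2=3, 1+fewest(13)=1+3=4) = 3
fewest(25) = min(1+fewest(24)=1+3=4, 1+fewest(17)=1+3=4, 1+fewest(14)=1+4=5) = 4

4


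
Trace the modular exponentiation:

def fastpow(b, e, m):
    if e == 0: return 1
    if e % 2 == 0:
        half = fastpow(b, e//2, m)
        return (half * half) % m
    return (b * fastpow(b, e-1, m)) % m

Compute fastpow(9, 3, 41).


fastpow(9, 3, 41): e is odd, compute fastpow(9, 2, 41)
  fastpow(9, 2, 41): e is even, compute fastpow(9, 1, 41)
    fastpow(9, 1, 41): e is odd, compute fastpow(9, 0, 41)
      fastpow(9, 0, 41) = 1
    (9 * 1) % 41 = 9
  half=9, (9*9) % 41 = 40
(9 * 40) % 41 = 32

32


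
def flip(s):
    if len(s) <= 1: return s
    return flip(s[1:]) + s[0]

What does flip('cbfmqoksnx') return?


flip('cbfmqoksnx') = flip('bfmqoksnx') + 'c'
flip('bfmqoksnx') = flip('fmqoksnx') + 'b'
flip('fmqoksnx') = flip('mqoksnx') + 'f'
flip('mqoksnx') = flip('qoksnx') + 'm'
flip('qoksnx') = flip('oksnx') + 'q'
flip('oksnx') = flip('ksnx') + 'o'
flip('ksnx') = flip('snx') + 'k'
flip('snx') = flip('nx') + 's'
flip('nx') = flip('x') + 'n'
flip('x') = 'x'  (base case)
Concatenating: 'x' + 'n' + 's' + 'k' + 'o' + 'q' + 'm' + 'f' + 'b' + 'c' = 'xnskoqmfbc'

xnskoqmfbc


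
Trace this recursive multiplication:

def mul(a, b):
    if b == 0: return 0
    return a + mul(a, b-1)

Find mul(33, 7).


mul(33, 7) = 33 + mul(33, 6)
mul(33, 6) = 33 + mul(33, 5)
mul(33, 5) = 33 + mul(33, 4)
mul(33, 4) = 33 + mul(33, 3)
mul(33, 3) = 33 + mul(33, 2)
mul(33, 2) = 33 + mul(33, 1)
mul(33, 1) = 33 + mul(33, 0)
mul(33, 0) = 0  (base case)
Total: 33 + 33 + 33 + 33 + 33 + 33 + 33 + 0 = 231

231


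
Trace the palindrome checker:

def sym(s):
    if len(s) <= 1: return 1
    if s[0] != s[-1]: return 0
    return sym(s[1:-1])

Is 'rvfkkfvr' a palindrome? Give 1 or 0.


sym('rvfkkfvr'): s[0]='r' == s[-1]='r' -> check sym('vfkkfv')
sym('vfkkfv'): s[0]='v' == s[-1]='v' -> check sym('fkkf')
sym('fkkf'): s[0]='f' == s[-1]='f' -> check sym('kk')
sym('kk'): s[0]='k' == s[-1]='k' -> check sym('')
sym(''): len <= 1 -> return 1  (base case)
Result: 1 (palindrome)

1


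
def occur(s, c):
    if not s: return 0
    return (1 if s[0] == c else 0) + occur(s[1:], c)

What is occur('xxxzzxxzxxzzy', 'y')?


s[0]='x' != 'y' -> 0
s[0]='x' != 'y' -> 0
s[0]='x' != 'y' -> 0
s[0]='z' != 'y' -> 0
s[0]='z' != 'y' -> 0
s[0]='x' != 'y' -> 0
s[0]='x' != 'y' -> 0
s[0]='z' != 'y' -> 0
s[0]='x' != 'y' -> 0
s[0]='x' != 'y' -> 0
s[0]='z' != 'y' -> 0
s[0]='z' != 'y' -> 0
s[0]='y' == 'y' -> 1
Sum: 0 + 0 + 0 + 0 + 0 + 0 + 0 + 0 + 0 + 0 + 0 + 0 + 1 = 1

1


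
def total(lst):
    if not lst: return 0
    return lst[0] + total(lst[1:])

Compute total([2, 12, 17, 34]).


total([2, 12, 17, 34]) = 2 + total([12, 17, 34])
total([12, 17, 34]) = 12 + total([17, 34])
total([17, 34]) = 17 + total([34])
total([34]) = 34 + total([])
total([]) = 0  (base case)
Total: 2 + 12 + 17 + 34 + 0 = 65

65


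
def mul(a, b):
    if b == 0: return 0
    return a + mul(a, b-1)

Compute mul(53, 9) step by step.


mul(53, 9) = 53 + mul(53, 8)
mul(53, 8) = 53 + mul(53, 7)
mul(53, 7) = 53 + mul(53, 6)
mul(53, 6) = 53 + mul(53, 5)
mul(53, 5) = 53 + mul(53, 4)
mul(53, 4) = 53 + mul(53, 3)
mul(53, 3) = 53 + mul(53, 2)
mul(53, 2) = 53 + mul(53, 1)
mul(53, 1) = 53 + mul(53, 0)
mul(53, 0) = 0  (base case)
Total: 53 + 53 + 53 + 53 + 53 + 53 + 53 + 53 + 53 + 0 = 477

477


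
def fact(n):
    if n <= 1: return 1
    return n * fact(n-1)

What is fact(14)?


fact(14)
= 14 * fact(13)
= 14 * 13 * fact(12)
= 14 * 13 * 12 * fact(11)
= 14 * 13 * 12 * 11 * fact(10)
= 14 * 13 * 12 * 11 * 10 * fact(9)
= 14 * 13 * 12 * 11 * 10 * 9 * fact(8)
= 14 * 13 * 12 * 11 * 10 * 9 * 8 * fact(7)
= 14 * 13 * 12 * 11 * 10 * 9 * 8 * 7 * fact(6)
= 14 * 13 * 12 * 11 * 10 * 9 * 8 * 7 * 6 * fact(5)
= 14 * 13 * 12 * 11 * 10 * 9 * 8 * 7 * 6 * 5 * fact(4)
= 14 * 13 * 12 * 11 * 10 * 9 * 8 * 7 * 6 * 5 * 4 * fact(3)
= 14 * 13 * 12 * 11 * 10 * 9 * 8 * 7 * 6 * 5 * 4 * 3 * fact(2)
= 14 * 13 * 12 * 11 * 10 * 9 * 8 * 7 * 6 * 5 * 4 * 3 * 2 * fact(1)
= 14 * 13 * 12 * 11 * 10 * 9 * 8 * 7 * 6 * 5 * 4 * 3 * 2 * 1
= 87178291200

87178291200


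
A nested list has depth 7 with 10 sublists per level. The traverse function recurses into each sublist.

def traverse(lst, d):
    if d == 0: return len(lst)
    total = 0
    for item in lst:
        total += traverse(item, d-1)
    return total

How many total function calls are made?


At depth 0 (root): 1 call
At depth 1: each of 1 parents calls traverse on 10 children = 10 calls
At depth 2: each of 10 parents calls traverse on 10 children = 100 calls
At depth 3: each of 100 parents calls traverse on 10 children = 1000 calls
At depth 4: each of 1000 parents calls traverse on 10 children = 10000 calls
At depth 5: each of 10000 parents calls traverse on 10 children = 100000 calls
At depth 6: each of 100000 parents calls traverse on 10 children = 1000000 calls
At depth 7: each of 1000000 parents calls traverse on 10 children = 10000000 calls
Total: 1 + 10 + 100 + 1000 + 10000 + 100000 + 1000000 + 10000000 = 11111111

11111111


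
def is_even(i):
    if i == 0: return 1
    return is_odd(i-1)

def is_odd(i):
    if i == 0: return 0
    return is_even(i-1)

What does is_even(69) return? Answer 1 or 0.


is_even(69) = is_odd(68)
is_odd(68) = is_even(67)
is_even(67) = is_odd(66)
is_odd(66) = is_even(65)
is_even(65) = is_odd(64)
is_odd(64) = is_even(63)
is_even(63) = is_odd(62)
is_odd(62) = is_even(61)
is_even(61) = is_odd(60)
is_odd(60) = is_even(59)
is_even(59) = is_odd(58)
is_odd(58) = is_even(57)
is_even(57) = is_odd(56)
is_odd(56) = is_even(55)
is_even(55) = is_odd(54)
is_odd(54) = is_even(53)
is_even(53) = is_odd(52)
is_odd(52) = is_even(51)
is_even(51) = is_odd(50)
is_odd(50) = is_even(49)
is_even(49) = is_odd(48)
is_odd(48) = is_even(47)
is_even(47) = is_odd(46)
is_odd(46) = is_even(45)
is_even(45) = is_odd(44)
is_odd(44) = is_even(43)
is_even(43) = is_odd(42)
is_odd(42) = is_even(41)
is_even(41) = is_odd(40)
is_odd(40) = is_even(39)
is_even(39) = is_odd(38)
is_odd(38) = is_even(37)
is_even(37) = is_odd(36)
is_odd(36) = is_even(35)
is_even(35) = is_odd(34)
is_odd(34) = is_even(33)
is_even(33) = is_odd(32)
is_odd(32) = is_even(31)
is_even(31) = is_odd(30)
is_odd(30) = is_even(29)
is_even(29) = is_odd(28)
is_odd(28) = is_even(27)
is_even(27) = is_odd(26)
is_odd(26) = is_even(25)
is_even(25) = is_odd(24)
is_odd(24) = is_even(23)
is_even(23) = is_odd(22)
is_odd(22) = is_even(21)
is_even(21) = is_odd(20)
is_odd(20) = is_even(19)
is_even(19) = is_odd(18)
is_odd(18) = is_even(17)
is_even(17) = is_odd(16)
is_odd(16) = is_even(15)
is_even(15) = is_odd(14)
is_odd(14) = is_even(13)
is_even(13) = is_odd(12)
is_odd(12) = is_even(11)
is_even(11) = is_odd(10)
is_odd(10) = is_even(9)
is_even(9) = is_odd(8)
is_odd(8) = is_even(7)
is_even(7) = is_odd(6)
is_odd(6) = is_even(5)
is_even(5) = is_odd(4)
is_odd(4) = is_even(3)
is_even(3) = is_odd(2)
is_odd(2) = is_even(1)
is_even(1) = is_odd(0)
is_odd(0) = 0  (base case)
Result: 0

0


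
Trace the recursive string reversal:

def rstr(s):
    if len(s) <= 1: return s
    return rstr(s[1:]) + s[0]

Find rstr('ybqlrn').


rstr('ybqlrn') = rstr('bqlrn') + 'y'
rstr('bqlrn') = rstr('qlrn') + 'b'
rstr('qlrn') = rstr('lrn') + 'q'
rstr('lrn') = rstr('rn') + 'l'
rstr('rn') = rstr('n') + 'r'
rstr('n') = 'n'  (base case)
Concatenating: 'n' + 'r' + 'l' + 'q' + 'b' + 'y' = 'nrlqby'

nrlqby


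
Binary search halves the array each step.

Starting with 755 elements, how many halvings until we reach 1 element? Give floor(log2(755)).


755 / 2 = 377
377 / 2 = 188
188 / 2 = 94
94 / 2 = 47
47 / 2 = 23
23 / 2 = 11
11 / 2 = 5
5 / 2 = 2
2 / 2 = 1
Reached 1 after 9 halvings

9


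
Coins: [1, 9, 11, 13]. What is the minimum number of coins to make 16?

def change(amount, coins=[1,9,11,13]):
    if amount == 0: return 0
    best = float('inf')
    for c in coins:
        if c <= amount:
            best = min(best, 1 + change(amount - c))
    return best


Building up with DP:
change(0) = 0
change(1) = min(1+change(0)=1+0=1) = 1
change(2) = min(1+change(1)=1+1=2) = 2
change(3) = min(1+change(2)=1+2=3) = 3
change(4) = min(1+change(3)=1+3=4) = 4
change(5) = min(1+change(4)=1+4=5) = 5
change(6) = min(1+change(5)=1+5=6) = 6
change(7) = min(1+change(6)=1+6=7) = 7
change(8) = min(1+change(7)=1+7=8) = 8
change(9) = min(1+change(8)=1+8=9, 1+change(0)=1+0=1) = 1
change(10) = min(1+change(9)=1+1=2, 1+change(1)=1+1=2) = 2
change(11) = min(1+change(10)=1+2=3, 1+change(2)=1+2=3, 1+change(0)=1+0=1) = 1
change(12) = min(1+change(11)=1+1=2, 1+change(3)=1+3=4, 1+change(1)=1+1=2) = 2
change(13) = min(1+change(12)=1+2=3, 1+change(4)=1+4=5, 1+change(2)=1+2=3, 1+change(0)=1+0=1) = 1
change(14) = min(1+change(13)=1+1=2, 1+change(5)=1+5=6, 1+change(3)=1+3=4, 1+change(1)=1+1=2) = 2
change(15) = min(1+change(14)=1+2=3, 1+change(6)=1+6=7, 1+change(4)=1+4=5, 1+change(2)=1+2=3) = 3
change(16) = min(1+change(15)=1+3=4, 1+change(7)=1+7=8, 1+change(5)=1+5=6, 1+change(3)=1+3=4) = 4

4


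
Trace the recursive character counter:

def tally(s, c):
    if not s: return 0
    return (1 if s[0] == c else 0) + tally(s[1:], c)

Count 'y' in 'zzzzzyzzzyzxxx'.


s[0]='z' != 'y' -> 0
s[0]='z' != 'y' -> 0
s[0]='z' != 'y' -> 0
s[0]='z' != 'y' -> 0
s[0]='z' != 'y' -> 0
s[0]='y' == 'y' -> 1
s[0]='z' != 'y' -> 0
s[0]='z' != 'y' -> 0
s[0]='z' != 'y' -> 0
s[0]='y' == 'y' -> 1
s[0]='z' != 'y' -> 0
s[0]='x' != 'y' -> 0
s[0]='x' != 'y' -> 0
s[0]='x' != 'y' -> 0
Sum: 0 + 0 + 0 + 0 + 0 + 1 + 0 + 0 + 0 + 1 + 0 + 0 + 0 + 0 = 2

2


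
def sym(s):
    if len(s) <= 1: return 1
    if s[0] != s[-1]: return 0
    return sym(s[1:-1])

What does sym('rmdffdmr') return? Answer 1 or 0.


sym('rmdffdmr'): s[0]='r' == s[-1]='r' -> check sym('mdffdm')
sym('mdffdm'): s[0]='m' == s[-1]='m' -> check sym('dffd')
sym('dffd'): s[0]='d' == s[-1]='d' -> check sym('ff')
sym('ff'): s[0]='f' == s[-1]='f' -> check sym('')
sym(''): len <= 1 -> return 1  (base case)
Result: 1 (palindrome)

1


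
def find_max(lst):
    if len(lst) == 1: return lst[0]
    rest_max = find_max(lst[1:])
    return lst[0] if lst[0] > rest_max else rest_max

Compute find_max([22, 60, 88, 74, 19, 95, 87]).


find_max([22, 60, 88, 74, 19, 95, 87]): compare 22 with find_max([60, 88, 74, 19, 95, 87])
find_max([60, 88, 74, 19, 95, 87]): compare 60 with find_max([88, 74, 19, 95, 87])
find_max([88, 74, 19, 95, 87]): compare 88 with find_max([74, 19, 95, 87])
find_max([74, 19, 95, 87]): compare 74 with find_max([19, 95, 87])
find_max([19, 95, 87]): compare 19 with find_max([95, 87])
find_max([95, 87]): compare 95 with find_max([87])
find_max([87]) = 87  (base case)
Compare 95 with 87 -> 95
Compare 19 with 95 -> 95
Compare 74 with 95 -> 95
Compare 88 with 95 -> 95
Compare 60 with 95 -> 95
Compare 22 with 95 -> 95

95


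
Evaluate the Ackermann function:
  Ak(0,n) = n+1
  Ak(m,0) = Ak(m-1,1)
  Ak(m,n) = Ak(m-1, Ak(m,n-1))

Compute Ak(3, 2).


Ak(3, 2) = Ak(2, Ak(3, 1))
  Ak(3, 1) = Ak(2, Ak(3, 0))
    Ak(3, 0) = Ak(2, 1)
      Ak(2, 1) = Ak(1, Ak(2, 0))
        Ak(2, 0) = Ak(1, 1)
          Ak(1, 1) = Ak(0, Ak(1, 0))
          Ak(1, 0) = Ak(0, 1)
          Ak(0, 1) = 2
            = Ak(0, 2)
          Ak(0, 2) = 3
        = Ak(1, 3)
        Ak(1, 3) = Ak(0, Ak(1, 2))
          Ak(1, 2) = Ak(0, Ak(1, 1))
          Ak(1, 1) = Ak(0, Ak(1, 0))
          Ak(1, 0) = Ak(0, 1)
          Ak(0, 1) = 2
            = Ak(0, 2)
          Ak(0, 2) = 3
            = Ak(0, 3)
          Ak(0, 3) = 4
          = Ak(0, 4)
          Ak(0, 4) = 5
    = Ak(2, 5)
    Ak(2, 5) = Ak(1, Ak(2, 4))
      Ak(2, 4) = Ak(1, Ak(2, 3))
... (trace truncated)
Result: Ak(3, 2) = 29

29


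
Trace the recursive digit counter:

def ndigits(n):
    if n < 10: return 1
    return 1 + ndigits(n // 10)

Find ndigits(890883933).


ndigits(890883933) = 1 + ndigits(89088393)
ndigits(89088393) = 1 + ndigits(8908839)
ndigits(8908839) = 1 + ndigits(890883)
ndigits(890883) = 1 + ndigits(89088)
ndigits(89088) = 1 + ndigits(8908)
ndigits(8908) = 1 + ndigits(890)
ndigits(890) = 1 + ndigits(89)
ndigits(89) = 1 + ndigits(8)
ndigits(8) = 1  (base case: 8 < 10)
Unwinding: 1 + 1 + 1 + 1 + 1 + 1 + 1 + 1 + 1 = 9

9


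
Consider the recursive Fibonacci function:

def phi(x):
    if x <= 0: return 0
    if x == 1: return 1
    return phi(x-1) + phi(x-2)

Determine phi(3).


Computing phi(3) bottom-up:
phi(0) = 0
phi(1) = 1
phi(2) = phi(1) + phi(0) = 1 + 0 = 1
phi(3) = phi(2) + phi(1) = 1 + 1 = 2

2


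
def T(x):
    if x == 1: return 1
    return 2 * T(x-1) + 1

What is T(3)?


T(3) = 2 * T(2) + 1
T(2) = 2 * T(1) + 1
T(1) = 1  (base case)
T(2) = 2 * 1 + 1 = 3
T(3) = 2 * 3 + 1 = 7

7


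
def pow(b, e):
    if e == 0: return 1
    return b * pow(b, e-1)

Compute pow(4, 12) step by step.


pow(4, 12)
= 4 * pow(4, 11)
= 4 * 4 * pow(4, 10)
= 4 * 4 * 4 * pow(4, 9)
= 4 * 4 * 4 * 4 * pow(4, 8)
= 4 * 4 * 4 * 4 * 4 * pow(4, 7)
= 4 * 4 * 4 * 4 * 4 * 4 * pow(4, 6)
= 4 * 4 * 4 * 4 * 4 * 4 * 4 * pow(4, 5)
= 4 * 4 * 4 * 4 * 4 * 4 * 4 * 4 * pow(4, 4)
= 4 * 4 * 4 * 4 * 4 * 4 * 4 * 4 * 4 * pow(4, 3)
= 4 * 4 * 4 * 4 * 4 * 4 * 4 * 4 * 4 * 4 * pow(4, 2)
= 4 * 4 * 4 * 4 * 4 * 4 * 4 * 4 * 4 * 4 * 4 * pow(4, 1)
= 4 * 4 * 4 * 4 * 4 * 4 * 4 * 4 * 4 * 4 * 4 * 4 * pow(4, 0)
= 4 * 4 * 4 * 4 * 4 * 4 * 4 * 4 * 4 * 4 * 4 * 4 * 1
= 16777216

16777216


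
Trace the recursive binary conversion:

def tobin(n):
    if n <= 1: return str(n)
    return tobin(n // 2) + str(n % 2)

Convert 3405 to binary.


tobin(3405) = tobin(1702) + '1'
tobin(1702) = tobin(851) + '0'
tobin(851) = tobin(425) + '1'
tobin(425) = tobin(212) + '1'
tobin(212) = tobin(106) + '0'
tobin(106) = tobin(53) + '0'
tobin(53) = tobin(26) + '1'
tobin(26) = tobin(13) + '0'
tobin(13) = tobin(6) + '1'
tobin(6) = tobin(3) + '0'
tobin(3) = tobin(1) + '1'
tobin(1) = '1'  (base case)
Concatenating: '1' + '1' + '0' + '1' + '0' + '1' + '0' + '0' + '1' + '1' + '0' + '1' = '110101001101'

110101001101
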